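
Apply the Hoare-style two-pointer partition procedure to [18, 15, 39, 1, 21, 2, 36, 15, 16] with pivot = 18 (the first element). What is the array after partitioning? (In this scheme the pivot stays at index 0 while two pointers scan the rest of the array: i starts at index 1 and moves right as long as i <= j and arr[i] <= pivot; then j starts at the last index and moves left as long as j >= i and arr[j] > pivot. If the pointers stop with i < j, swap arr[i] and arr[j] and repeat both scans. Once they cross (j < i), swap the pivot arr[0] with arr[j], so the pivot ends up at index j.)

Hoare-style two-pointer partition with pivot = 18:

Initial array: [18, 15, 39, 1, 21, 2, 36, 15, 16]

Pointers start at i = 1, j = 8.
i stops at index 2 (arr[2]=39 > 18), j stops at index 8 (arr[8]=16 <= 18): swap arr[2] and arr[8], array becomes [18, 15, 16, 1, 21, 2, 36, 15, 39]
i stops at index 4 (arr[4]=21 > 18), j stops at index 7 (arr[7]=15 <= 18): swap arr[4] and arr[7], array becomes [18, 15, 16, 1, 15, 2, 36, 21, 39]
i ends at 6, j ends at 5: the pointers have crossed (j < i), so scanning stops.

Swap pivot arr[0] with arr[5] to place pivot at position 5: [2, 15, 16, 1, 15, 18, 36, 21, 39]
Pivot position: 5

After partitioning with pivot 18, the array becomes [2, 15, 16, 1, 15, 18, 36, 21, 39]. The pivot is placed at index 5. All elements to the left of the pivot are <= 18, and all elements to the right are > 18.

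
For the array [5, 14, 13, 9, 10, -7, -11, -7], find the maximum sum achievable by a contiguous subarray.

Using Kadane's algorithm on [5, 14, 13, 9, 10, -7, -11, -7]:

Scanning through the array:
Position 1 (value 14): max_ending_here = 19, max_so_far = 19
Position 2 (value 13): max_ending_here = 32, max_so_far = 32
Position 3 (value 9): max_ending_here = 41, max_so_far = 41
Position 4 (value 10): max_ending_here = 51, max_so_far = 51
Position 5 (value -7): max_ending_here = 44, max_so_far = 51
Position 6 (value -11): max_ending_here = 33, max_so_far = 51
Position 7 (value -7): max_ending_here = 26, max_so_far = 51

Maximum subarray: [5, 14, 13, 9, 10]
Maximum sum: 51

The maximum subarray is [5, 14, 13, 9, 10] with sum 51. This subarray runs from index 0 to index 4.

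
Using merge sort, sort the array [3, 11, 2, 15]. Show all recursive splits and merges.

Merge sort trace:

Split: [3, 11, 2, 15] -> [3, 11] and [2, 15]
  Split: [3, 11] -> [3] and [11]
  Merge: [3] + [11] -> [3, 11]
  Split: [2, 15] -> [2] and [15]
  Merge: [2] + [15] -> [2, 15]
Merge: [3, 11] + [2, 15] -> [2, 3, 11, 15]

Final sorted array: [2, 3, 11, 15]

The merge sort proceeds by recursively splitting the array and merging sorted halves.
After all merges, the sorted array is [2, 3, 11, 15].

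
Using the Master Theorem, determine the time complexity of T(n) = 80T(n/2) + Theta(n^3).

Master Theorem for T(n) = 80T(n/2) + O(n^3):

a = 80, b = 2, c = 3
log_b(a) = log_2(80) = 6.3219

Case 1: c = 3 < log_2(80) = 6.3219
T(n) = O(n^(log_2 80))

For T(n) = 80T(n/2) + O(n^3): log_2(80) = 6.3219. This is Case 1 of the Master Theorem (c < log_b(a), work dominated by leaves), giving O(n^(log_2 80)).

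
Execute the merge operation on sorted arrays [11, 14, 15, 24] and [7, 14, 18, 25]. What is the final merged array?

Merging process:

Compare 11 vs 7: take 7 from right. Merged: [7]
Compare 11 vs 14: take 11 from left. Merged: [7, 11]
Compare 14 vs 14: take 14 from left. Merged: [7, 11, 14]
Compare 15 vs 14: take 14 from right. Merged: [7, 11, 14, 14]
Compare 15 vs 18: take 15 from left. Merged: [7, 11, 14, 14, 15]
Compare 24 vs 18: take 18 from right. Merged: [7, 11, 14, 14, 15, 18]
Compare 24 vs 25: take 24 from left. Merged: [7, 11, 14, 14, 15, 18, 24]
Append remaining from right: [25]. Merged: [7, 11, 14, 14, 15, 18, 24, 25]

Final merged array: [7, 11, 14, 14, 15, 18, 24, 25]
Total comparisons: 7

The merged array is [7, 11, 14, 14, 15, 18, 24, 25], requiring 7 comparisons. The merge step runs in O(n) time where n is the total number of elements.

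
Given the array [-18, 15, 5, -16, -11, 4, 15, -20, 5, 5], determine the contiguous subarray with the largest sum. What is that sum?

Using Kadane's algorithm on [-18, 15, 5, -16, -11, 4, 15, -20, 5, 5]:

Scanning through the array:
Position 1 (value 15): max_ending_here = 15, max_so_far = 15
Position 2 (value 5): max_ending_here = 20, max_so_far = 20
Position 3 (value -16): max_ending_here = 4, max_so_far = 20
Position 4 (value -11): max_ending_here = -7, max_so_far = 20
Position 5 (value 4): max_ending_here = 4, max_so_far = 20
Position 6 (value 15): max_ending_here = 19, max_so_far = 20
Position 7 (value -20): max_ending_here = -1, max_so_far = 20
Position 8 (value 5): max_ending_here = 5, max_so_far = 20
Position 9 (value 5): max_ending_here = 10, max_so_far = 20

Maximum subarray: [15, 5]
Maximum sum: 20

The maximum subarray is [15, 5] with sum 20. This subarray runs from index 1 to index 2.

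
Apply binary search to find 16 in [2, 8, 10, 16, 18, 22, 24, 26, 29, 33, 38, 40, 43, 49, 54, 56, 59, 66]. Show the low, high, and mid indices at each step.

Binary search for 16 in [2, 8, 10, 16, 18, 22, 24, 26, 29, 33, 38, 40, 43, 49, 54, 56, 59, 66]:

lo=0, hi=17, mid=8, arr[mid]=29 -> 29 > 16, search left half
lo=0, hi=7, mid=3, arr[mid]=16 -> Found target at index 3!

Binary search finds 16 at index 3 after 2 comparisons. The search repeatedly halves the search space by comparing with the middle element.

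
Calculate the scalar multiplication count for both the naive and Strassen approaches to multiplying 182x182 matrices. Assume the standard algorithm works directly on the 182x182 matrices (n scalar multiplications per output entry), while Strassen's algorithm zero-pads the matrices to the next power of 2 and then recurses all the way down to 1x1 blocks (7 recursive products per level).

Matrix multiplication for 182x182 matrices:

Strassen's algorithm requires power-of-2 dimensions. Pad 182x182 to 256x256 (next power of 2).

Standard algorithm: 182^3 = 6028568 multiplications
Strassen's algorithm: 7^(log2(256)) = 7^8 = 5764801 multiplications
Savings: 6028568 - 5764801 = 263767 multiplications

Standard: 6028568 multiplications (182^3). Strassen: 5764801 multiplications (7^8, after padding to 256x256). Strassen reduces 8 recursive multiplications to 7 at each level.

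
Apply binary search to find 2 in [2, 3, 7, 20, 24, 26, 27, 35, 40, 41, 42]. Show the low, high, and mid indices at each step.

Binary search for 2 in [2, 3, 7, 20, 24, 26, 27, 35, 40, 41, 42]:

lo=0, hi=10, mid=5, arr[mid]=26 -> 26 > 2, search left half
lo=0, hi=4, mid=2, arr[mid]=7 -> 7 > 2, search left half
lo=0, hi=1, mid=0, arr[mid]=2 -> Found target at index 0!

Binary search finds 2 at index 0 after 3 comparisons. The search repeatedly halves the search space by comparing with the middle element.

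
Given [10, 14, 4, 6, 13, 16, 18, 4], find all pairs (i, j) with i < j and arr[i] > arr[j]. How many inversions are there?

Finding inversions in [10, 14, 4, 6, 13, 16, 18, 4]:

(0, 2): arr[0]=10 > arr[2]=4
(0, 3): arr[0]=10 > arr[3]=6
(0, 7): arr[0]=10 > arr[7]=4
(1, 2): arr[1]=14 > arr[2]=4
(1, 3): arr[1]=14 > arr[3]=6
(1, 4): arr[1]=14 > arr[4]=13
(1, 7): arr[1]=14 > arr[7]=4
(3, 7): arr[3]=6 > arr[7]=4
(4, 7): arr[4]=13 > arr[7]=4
(5, 7): arr[5]=16 > arr[7]=4
(6, 7): arr[6]=18 > arr[7]=4

Total inversions: 11

The array has 11 inversion(s): (0,2), (0,3), (0,7), (1,2), (1,3), (1,4), (1,7), (3,7), (4,7), (5,7), (6,7). Each pair (i,j) satisfies i < j and arr[i] > arr[j].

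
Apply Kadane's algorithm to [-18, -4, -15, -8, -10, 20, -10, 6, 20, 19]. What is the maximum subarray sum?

Using Kadane's algorithm on [-18, -4, -15, -8, -10, 20, -10, 6, 20, 19]:

Scanning through the array:
Position 1 (value -4): max_ending_here = -4, max_so_far = -4
Position 2 (value -15): max_ending_here = -15, max_so_far = -4
Position 3 (value -8): max_ending_here = -8, max_so_far = -4
Position 4 (value -10): max_ending_here = -10, max_so_far = -4
Position 5 (value 20): max_ending_here = 20, max_so_far = 20
Position 6 (value -10): max_ending_here = 10, max_so_far = 20
Position 7 (value 6): max_ending_here = 16, max_so_far = 20
Position 8 (value 20): max_ending_here = 36, max_so_far = 36
Position 9 (value 19): max_ending_here = 55, max_so_far = 55

Maximum subarray: [20, -10, 6, 20, 19]
Maximum sum: 55

The maximum subarray is [20, -10, 6, 20, 19] with sum 55. This subarray runs from index 5 to index 9.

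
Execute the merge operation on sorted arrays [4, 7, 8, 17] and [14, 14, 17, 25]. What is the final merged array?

Merging process:

Compare 4 vs 14: take 4 from left. Merged: [4]
Compare 7 vs 14: take 7 from left. Merged: [4, 7]
Compare 8 vs 14: take 8 from left. Merged: [4, 7, 8]
Compare 17 vs 14: take 14 from right. Merged: [4, 7, 8, 14]
Compare 17 vs 14: take 14 from right. Merged: [4, 7, 8, 14, 14]
Compare 17 vs 17: take 17 from left. Merged: [4, 7, 8, 14, 14, 17]
Append remaining from right: [17, 25]. Merged: [4, 7, 8, 14, 14, 17, 17, 25]

Final merged array: [4, 7, 8, 14, 14, 17, 17, 25]
Total comparisons: 6

The merged array is [4, 7, 8, 14, 14, 17, 17, 25], requiring 6 comparisons. The merge step runs in O(n) time where n is the total number of elements.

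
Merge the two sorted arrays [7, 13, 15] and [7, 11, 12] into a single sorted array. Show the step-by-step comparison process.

Merging process:

Compare 7 vs 7: take 7 from left. Merged: [7]
Compare 13 vs 7: take 7 from right. Merged: [7, 7]
Compare 13 vs 11: take 11 from right. Merged: [7, 7, 11]
Compare 13 vs 12: take 12 from right. Merged: [7, 7, 11, 12]
Append remaining from left: [13, 15]. Merged: [7, 7, 11, 12, 13, 15]

Final merged array: [7, 7, 11, 12, 13, 15]
Total comparisons: 4

The merged array is [7, 7, 11, 12, 13, 15], requiring 4 comparisons. The merge step runs in O(n) time where n is the total number of elements.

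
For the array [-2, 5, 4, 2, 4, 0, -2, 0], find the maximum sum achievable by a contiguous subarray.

Using Kadane's algorithm on [-2, 5, 4, 2, 4, 0, -2, 0]:

Scanning through the array:
Position 1 (value 5): max_ending_here = 5, max_so_far = 5
Position 2 (value 4): max_ending_here = 9, max_so_far = 9
Position 3 (value 2): max_ending_here = 11, max_so_far = 11
Position 4 (value 4): max_ending_here = 15, max_so_far = 15
Position 5 (value 0): max_ending_here = 15, max_so_far = 15
Position 6 (value -2): max_ending_here = 13, max_so_far = 15
Position 7 (value 0): max_ending_here = 13, max_so_far = 15

Maximum subarray: [5, 4, 2, 4]
Maximum sum: 15

The maximum subarray is [5, 4, 2, 4] with sum 15. This subarray runs from index 1 to index 4.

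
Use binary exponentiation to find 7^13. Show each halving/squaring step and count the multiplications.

Computing 7^13 by squaring (build up from 7^1; each line after the first costs one multiplication):

7^1 = 7
7^2 = (7^1)^2 = 7^2 = 49
7^3 = 7 * 7^2 = 7 * 49 = 343
7^6 = (7^3)^2 = 343^2 = 117649
7^12 = (7^6)^2 = 117649^2 = 13841287201
7^13 = 7 * 7^12 = 7 * 13841287201 = 96889010407

Result: 96889010407
Multiplications needed: 5 (5 lines after 7^1)

7^13 = 96889010407. Using exponentiation by squaring, this requires 5 multiplications. The key idea: if the exponent is even, square the half-power; if odd, multiply by the base once.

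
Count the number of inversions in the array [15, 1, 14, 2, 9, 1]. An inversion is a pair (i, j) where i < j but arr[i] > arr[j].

Finding inversions in [15, 1, 14, 2, 9, 1]:

(0, 1): arr[0]=15 > arr[1]=1
(0, 2): arr[0]=15 > arr[2]=14
(0, 3): arr[0]=15 > arr[3]=2
(0, 4): arr[0]=15 > arr[4]=9
(0, 5): arr[0]=15 > arr[5]=1
(2, 3): arr[2]=14 > arr[3]=2
(2, 4): arr[2]=14 > arr[4]=9
(2, 5): arr[2]=14 > arr[5]=1
(3, 5): arr[3]=2 > arr[5]=1
(4, 5): arr[4]=9 > arr[5]=1

Total inversions: 10

The array has 10 inversion(s): (0,1), (0,2), (0,3), (0,4), (0,5), (2,3), (2,4), (2,5), (3,5), (4,5). Each pair (i,j) satisfies i < j and arr[i] > arr[j].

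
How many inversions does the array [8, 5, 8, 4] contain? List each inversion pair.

Finding inversions in [8, 5, 8, 4]:

(0, 1): arr[0]=8 > arr[1]=5
(0, 3): arr[0]=8 > arr[3]=4
(1, 3): arr[1]=5 > arr[3]=4
(2, 3): arr[2]=8 > arr[3]=4

Total inversions: 4

The array has 4 inversion(s): (0,1), (0,3), (1,3), (2,3). Each pair (i,j) satisfies i < j and arr[i] > arr[j].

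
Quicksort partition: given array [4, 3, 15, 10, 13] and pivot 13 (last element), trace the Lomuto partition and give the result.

Lomuto partition with pivot = 13:

Initial array: [4, 3, 15, 10, 13]

arr[0]=4 <= 13: swap with position 0, array becomes [4, 3, 15, 10, 13]
arr[1]=3 <= 13: swap with position 1, array becomes [4, 3, 15, 10, 13]
arr[2]=15 > 13: no swap
arr[3]=10 <= 13: swap with position 2, array becomes [4, 3, 10, 15, 13]

Place pivot at position 3: [4, 3, 10, 13, 15]
Pivot position: 3

After partitioning with pivot 13, the array becomes [4, 3, 10, 13, 15]. The pivot is placed at index 3. All elements to the left of the pivot are <= 13, and all elements to the right are > 13.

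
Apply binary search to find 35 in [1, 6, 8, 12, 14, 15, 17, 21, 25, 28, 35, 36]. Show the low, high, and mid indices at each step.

Binary search for 35 in [1, 6, 8, 12, 14, 15, 17, 21, 25, 28, 35, 36]:

lo=0, hi=11, mid=5, arr[mid]=15 -> 15 < 35, search right half
lo=6, hi=11, mid=8, arr[mid]=25 -> 25 < 35, search right half
lo=9, hi=11, mid=10, arr[mid]=35 -> Found target at index 10!

Binary search finds 35 at index 10 after 3 comparisons. The search repeatedly halves the search space by comparing with the middle element.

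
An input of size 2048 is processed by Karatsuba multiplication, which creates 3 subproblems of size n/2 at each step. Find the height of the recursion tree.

For divide and conquer with division factor 2:

Problem sizes at each level:
Level 0: 2048
Level 1: 1024
Level 2: 512
Level 3: 256
Level 4: 128
Level 5: 64
Level 6: 32
Level 7: 16
Level 8: 8
Level 9: 4
Level 10: 2
Level 11: 1

The root is level 0 and the size-1 base case is level 11 (the tree spans levels 0 through 11, i.e. 12 levels counting the root), so the depth is the number of divisions: log_2(2048) = 11

The recursion tree depth is log_2(2048) = 11. At each level, the problem size is divided by 2, so it takes 11 divisions to reduce to a base case of size 1. The algorithm makes 3 recursive calls at each level.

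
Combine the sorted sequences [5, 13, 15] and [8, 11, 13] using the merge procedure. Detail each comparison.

Merging process:

Compare 5 vs 8: take 5 from left. Merged: [5]
Compare 13 vs 8: take 8 from right. Merged: [5, 8]
Compare 13 vs 11: take 11 from right. Merged: [5, 8, 11]
Compare 13 vs 13: take 13 from left. Merged: [5, 8, 11, 13]
Compare 15 vs 13: take 13 from right. Merged: [5, 8, 11, 13, 13]
Append remaining from left: [15]. Merged: [5, 8, 11, 13, 13, 15]

Final merged array: [5, 8, 11, 13, 13, 15]
Total comparisons: 5

The merged array is [5, 8, 11, 13, 13, 15], requiring 5 comparisons. The merge step runs in O(n) time where n is the total number of elements.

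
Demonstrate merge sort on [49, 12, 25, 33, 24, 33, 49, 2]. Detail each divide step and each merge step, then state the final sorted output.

Merge sort trace:

Split: [49, 12, 25, 33, 24, 33, 49, 2] -> [49, 12, 25, 33] and [24, 33, 49, 2]
  Split: [49, 12, 25, 33] -> [49, 12] and [25, 33]
    Split: [49, 12] -> [49] and [12]
    Merge: [49] + [12] -> [12, 49]
    Split: [25, 33] -> [25] and [33]
    Merge: [25] + [33] -> [25, 33]
  Merge: [12, 49] + [25, 33] -> [12, 25, 33, 49]
  Split: [24, 33, 49, 2] -> [24, 33] and [49, 2]
    Split: [24, 33] -> [24] and [33]
    Merge: [24] + [33] -> [24, 33]
    Split: [49, 2] -> [49] and [2]
    Merge: [49] + [2] -> [2, 49]
  Merge: [24, 33] + [2, 49] -> [2, 24, 33, 49]
Merge: [12, 25, 33, 49] + [2, 24, 33, 49] -> [2, 12, 24, 25, 33, 33, 49, 49]

Final sorted array: [2, 12, 24, 25, 33, 33, 49, 49]

The merge sort proceeds by recursively splitting the array and merging sorted halves.
After all merges, the sorted array is [2, 12, 24, 25, 33, 33, 49, 49].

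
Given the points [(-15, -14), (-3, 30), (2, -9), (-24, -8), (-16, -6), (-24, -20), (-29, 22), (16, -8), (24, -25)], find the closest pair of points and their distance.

Computing all pairwise distances among 9 points:

d((-15, -14), (-3, 30)) = 45.607
d((-15, -14), (2, -9)) = 17.72
d((-15, -14), (-24, -8)) = 10.8167
d((-15, -14), (-16, -6)) = 8.0623 <-- minimum
d((-15, -14), (-24, -20)) = 10.8167
d((-15, -14), (-29, 22)) = 38.6264
d((-15, -14), (16, -8)) = 31.5753
d((-15, -14), (24, -25)) = 40.5216
d((-3, 30), (2, -9)) = 39.3192
d((-3, 30), (-24, -8)) = 43.4166
d((-3, 30), (-16, -6)) = 38.2753
d((-3, 30), (-24, -20)) = 54.231
d((-3, 30), (-29, 22)) = 27.2029
d((-3, 30), (16, -8)) = 42.4853
d((-3, 30), (24, -25)) = 61.2699
d((2, -9), (-24, -8)) = 26.0192
d((2, -9), (-16, -6)) = 18.2483
d((2, -9), (-24, -20)) = 28.2312
d((2, -9), (-29, 22)) = 43.8406
d((2, -9), (16, -8)) = 14.0357
d((2, -9), (24, -25)) = 27.2029
d((-24, -8), (-16, -6)) = 8.2462
d((-24, -8), (-24, -20)) = 12.0
d((-24, -8), (-29, 22)) = 30.4138
d((-24, -8), (16, -8)) = 40.0
d((-24, -8), (24, -25)) = 50.9215
d((-16, -6), (-24, -20)) = 16.1245
d((-16, -6), (-29, 22)) = 30.8707
d((-16, -6), (16, -8)) = 32.0624
d((-16, -6), (24, -25)) = 44.2832
d((-24, -20), (-29, 22)) = 42.2966
d((-24, -20), (16, -8)) = 41.7612
d((-24, -20), (24, -25)) = 48.2597
d((-29, 22), (16, -8)) = 54.0833
d((-29, 22), (24, -25)) = 70.8378
d((16, -8), (24, -25)) = 18.7883

Closest pair: (-15, -14) and (-16, -6) with distance 8.0623

The closest pair is (-15, -14) and (-16, -6) with Euclidean distance 8.0623. For 9 points, brute-force pairwise comparison is shown above. For large n, the divide-and-conquer algorithm (sort by x, recurse on halves, check the dividing strip) achieves O(n log n).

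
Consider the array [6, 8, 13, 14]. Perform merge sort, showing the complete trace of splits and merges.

Merge sort trace:

Split: [6, 8, 13, 14] -> [6, 8] and [13, 14]
  Split: [6, 8] -> [6] and [8]
  Merge: [6] + [8] -> [6, 8]
  Split: [13, 14] -> [13] and [14]
  Merge: [13] + [14] -> [13, 14]
Merge: [6, 8] + [13, 14] -> [6, 8, 13, 14]

Final sorted array: [6, 8, 13, 14]

The merge sort proceeds by recursively splitting the array and merging sorted halves.
After all merges, the sorted array is [6, 8, 13, 14].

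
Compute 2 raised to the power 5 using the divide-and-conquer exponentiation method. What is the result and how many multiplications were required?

Computing 2^5 by squaring (build up from 2^1; each line after the first costs one multiplication):

2^1 = 2
2^2 = (2^1)^2 = 2^2 = 4
2^4 = (2^2)^2 = 4^2 = 16
2^5 = 2 * 2^4 = 2 * 16 = 32

Result: 32
Multiplications needed: 3 (3 lines after 2^1)

2^5 = 32. Using exponentiation by squaring, this requires 3 multiplications. The key idea: if the exponent is even, square the half-power; if odd, multiply by the base once.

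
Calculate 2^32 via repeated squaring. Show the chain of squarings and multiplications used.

Computing 2^32 by squaring (build up from 2^1; each line after the first costs one multiplication):

2^1 = 2
2^2 = (2^1)^2 = 2^2 = 4
2^4 = (2^2)^2 = 4^2 = 16
2^8 = (2^4)^2 = 16^2 = 256
2^16 = (2^8)^2 = 256^2 = 65536
2^32 = (2^16)^2 = 65536^2 = 4294967296

Result: 4294967296
Multiplications needed: 5 (5 lines after 2^1)

2^32 = 4294967296. Using exponentiation by squaring, this requires 5 multiplications. The key idea: if the exponent is even, square the half-power; if odd, multiply by the base once.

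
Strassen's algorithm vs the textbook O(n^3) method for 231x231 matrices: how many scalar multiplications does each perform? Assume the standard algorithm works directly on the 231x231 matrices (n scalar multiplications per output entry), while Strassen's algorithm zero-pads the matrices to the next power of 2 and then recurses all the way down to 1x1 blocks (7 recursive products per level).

Matrix multiplication for 231x231 matrices:

Strassen's algorithm requires power-of-2 dimensions. Pad 231x231 to 256x256 (next power of 2).

Standard algorithm: 231^3 = 12326391 multiplications
Strassen's algorithm: 7^(log2(256)) = 7^8 = 5764801 multiplications
Savings: 12326391 - 5764801 = 6561590 multiplications

Standard: 12326391 multiplications (231^3). Strassen: 5764801 multiplications (7^8, after padding to 256x256). Strassen reduces 8 recursive multiplications to 7 at each level.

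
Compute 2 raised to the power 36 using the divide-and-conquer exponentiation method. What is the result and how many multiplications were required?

Computing 2^36 by squaring (build up from 2^1; each line after the first costs one multiplication):

2^1 = 2
2^2 = (2^1)^2 = 2^2 = 4
2^4 = (2^2)^2 = 4^2 = 16
2^8 = (2^4)^2 = 16^2 = 256
2^9 = 2 * 2^8 = 2 * 256 = 512
2^18 = (2^9)^2 = 512^2 = 262144
2^36 = (2^18)^2 = 262144^2 = 68719476736

Result: 68719476736
Multiplications needed: 6 (6 lines after 2^1)

2^36 = 68719476736. Using exponentiation by squaring, this requires 6 multiplications. The key idea: if the exponent is even, square the half-power; if odd, multiply by the base once.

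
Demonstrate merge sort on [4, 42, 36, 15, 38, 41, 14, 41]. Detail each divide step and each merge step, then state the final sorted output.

Merge sort trace:

Split: [4, 42, 36, 15, 38, 41, 14, 41] -> [4, 42, 36, 15] and [38, 41, 14, 41]
  Split: [4, 42, 36, 15] -> [4, 42] and [36, 15]
    Split: [4, 42] -> [4] and [42]
    Merge: [4] + [42] -> [4, 42]
    Split: [36, 15] -> [36] and [15]
    Merge: [36] + [15] -> [15, 36]
  Merge: [4, 42] + [15, 36] -> [4, 15, 36, 42]
  Split: [38, 41, 14, 41] -> [38, 41] and [14, 41]
    Split: [38, 41] -> [38] and [41]
    Merge: [38] + [41] -> [38, 41]
    Split: [14, 41] -> [14] and [41]
    Merge: [14] + [41] -> [14, 41]
  Merge: [38, 41] + [14, 41] -> [14, 38, 41, 41]
Merge: [4, 15, 36, 42] + [14, 38, 41, 41] -> [4, 14, 15, 36, 38, 41, 41, 42]

Final sorted array: [4, 14, 15, 36, 38, 41, 41, 42]

The merge sort proceeds by recursively splitting the array and merging sorted halves.
After all merges, the sorted array is [4, 14, 15, 36, 38, 41, 41, 42].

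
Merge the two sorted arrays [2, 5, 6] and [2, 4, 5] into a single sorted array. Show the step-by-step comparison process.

Merging process:

Compare 2 vs 2: take 2 from left. Merged: [2]
Compare 5 vs 2: take 2 from right. Merged: [2, 2]
Compare 5 vs 4: take 4 from right. Merged: [2, 2, 4]
Compare 5 vs 5: take 5 from left. Merged: [2, 2, 4, 5]
Compare 6 vs 5: take 5 from right. Merged: [2, 2, 4, 5, 5]
Append remaining from left: [6]. Merged: [2, 2, 4, 5, 5, 6]

Final merged array: [2, 2, 4, 5, 5, 6]
Total comparisons: 5

The merged array is [2, 2, 4, 5, 5, 6], requiring 5 comparisons. The merge step runs in O(n) time where n is the total number of elements.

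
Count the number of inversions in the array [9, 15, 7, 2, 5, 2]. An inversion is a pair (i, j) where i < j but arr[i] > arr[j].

Finding inversions in [9, 15, 7, 2, 5, 2]:

(0, 2): arr[0]=9 > arr[2]=7
(0, 3): arr[0]=9 > arr[3]=2
(0, 4): arr[0]=9 > arr[4]=5
(0, 5): arr[0]=9 > arr[5]=2
(1, 2): arr[1]=15 > arr[2]=7
(1, 3): arr[1]=15 > arr[3]=2
(1, 4): arr[1]=15 > arr[4]=5
(1, 5): arr[1]=15 > arr[5]=2
(2, 3): arr[2]=7 > arr[3]=2
(2, 4): arr[2]=7 > arr[4]=5
(2, 5): arr[2]=7 > arr[5]=2
(4, 5): arr[4]=5 > arr[5]=2

Total inversions: 12

The array has 12 inversion(s): (0,2), (0,3), (0,4), (0,5), (1,2), (1,3), (1,4), (1,5), (2,3), (2,4), (2,5), (4,5). Each pair (i,j) satisfies i < j and arr[i] > arr[j].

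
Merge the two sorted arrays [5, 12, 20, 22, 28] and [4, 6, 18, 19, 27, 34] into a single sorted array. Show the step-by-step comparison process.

Merging process:

Compare 5 vs 4: take 4 from right. Merged: [4]
Compare 5 vs 6: take 5 from left. Merged: [4, 5]
Compare 12 vs 6: take 6 from right. Merged: [4, 5, 6]
Compare 12 vs 18: take 12 from left. Merged: [4, 5, 6, 12]
Compare 20 vs 18: take 18 from right. Merged: [4, 5, 6, 12, 18]
Compare 20 vs 19: take 19 from right. Merged: [4, 5, 6, 12, 18, 19]
Compare 20 vs 27: take 20 from left. Merged: [4, 5, 6, 12, 18, 19, 20]
Compare 22 vs 27: take 22 from left. Merged: [4, 5, 6, 12, 18, 19, 20, 22]
Compare 28 vs 27: take 27 from right. Merged: [4, 5, 6, 12, 18, 19, 20, 22, 27]
Compare 28 vs 34: take 28 from left. Merged: [4, 5, 6, 12, 18, 19, 20, 22, 27, 28]
Append remaining from right: [34]. Merged: [4, 5, 6, 12, 18, 19, 20, 22, 27, 28, 34]

Final merged array: [4, 5, 6, 12, 18, 19, 20, 22, 27, 28, 34]
Total comparisons: 10

The merged array is [4, 5, 6, 12, 18, 19, 20, 22, 27, 28, 34], requiring 10 comparisons. The merge step runs in O(n) time where n is the total number of elements.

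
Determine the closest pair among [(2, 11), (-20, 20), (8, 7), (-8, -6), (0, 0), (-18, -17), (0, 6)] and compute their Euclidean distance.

Computing all pairwise distances among 7 points:

d((2, 11), (-20, 20)) = 23.7697
d((2, 11), (8, 7)) = 7.2111
d((2, 11), (-8, -6)) = 19.7231
d((2, 11), (0, 0)) = 11.1803
d((2, 11), (-18, -17)) = 34.4093
d((2, 11), (0, 6)) = 5.3852 <-- minimum
d((-20, 20), (8, 7)) = 30.8707
d((-20, 20), (-8, -6)) = 28.6356
d((-20, 20), (0, 0)) = 28.2843
d((-20, 20), (-18, -17)) = 37.054
d((-20, 20), (0, 6)) = 24.4131
d((8, 7), (-8, -6)) = 20.6155
d((8, 7), (0, 0)) = 10.6301
d((8, 7), (-18, -17)) = 35.3836
d((8, 7), (0, 6)) = 8.0623
d((-8, -6), (0, 0)) = 10.0
d((-8, -6), (-18, -17)) = 14.8661
d((-8, -6), (0, 6)) = 14.4222
d((0, 0), (-18, -17)) = 24.7588
d((0, 0), (0, 6)) = 6.0
d((-18, -17), (0, 6)) = 29.2062

Closest pair: (2, 11) and (0, 6) with distance 5.3852

The closest pair is (2, 11) and (0, 6) with Euclidean distance 5.3852. For 7 points, brute-force pairwise comparison is shown above. For large n, the divide-and-conquer algorithm (sort by x, recurse on halves, check the dividing strip) achieves O(n log n).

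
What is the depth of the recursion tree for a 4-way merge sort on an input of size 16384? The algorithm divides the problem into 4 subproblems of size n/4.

For divide and conquer with division factor 4:

Problem sizes at each level:
Level 0: 16384
Level 1: 4096
Level 2: 1024
Level 3: 256
Level 4: 64
Level 5: 16
Level 6: 4
Level 7: 1

The root is level 0 and the size-1 base case is level 7 (the tree spans levels 0 through 7, i.e. 8 levels counting the root), so the depth is the number of divisions: log_4(16384) = 7

The recursion tree depth is log_4(16384) = 7. At each level, the problem size is divided by 4, so it takes 7 divisions to reduce to a base case of size 1. The algorithm makes 4 recursive calls at each level.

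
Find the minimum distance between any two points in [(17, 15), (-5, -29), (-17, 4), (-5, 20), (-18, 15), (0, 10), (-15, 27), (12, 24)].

Computing all pairwise distances among 8 points:

d((17, 15), (-5, -29)) = 49.1935
d((17, 15), (-17, 4)) = 35.7351
d((17, 15), (-5, 20)) = 22.561
d((17, 15), (-18, 15)) = 35.0
d((17, 15), (0, 10)) = 17.72
d((17, 15), (-15, 27)) = 34.176
d((17, 15), (12, 24)) = 10.2956 <-- minimum
d((-5, -29), (-17, 4)) = 35.1141
d((-5, -29), (-5, 20)) = 49.0
d((-5, -29), (-18, 15)) = 45.8803
d((-5, -29), (0, 10)) = 39.3192
d((-5, -29), (-15, 27)) = 56.8859
d((-5, -29), (12, 24)) = 55.6597
d((-17, 4), (-5, 20)) = 20.0
d((-17, 4), (-18, 15)) = 11.0454
d((-17, 4), (0, 10)) = 18.0278
d((-17, 4), (-15, 27)) = 23.0868
d((-17, 4), (12, 24)) = 35.2278
d((-5, 20), (-18, 15)) = 13.9284
d((-5, 20), (0, 10)) = 11.1803
d((-5, 20), (-15, 27)) = 12.2066
d((-5, 20), (12, 24)) = 17.4642
d((-18, 15), (0, 10)) = 18.6815
d((-18, 15), (-15, 27)) = 12.3693
d((-18, 15), (12, 24)) = 31.3209
d((0, 10), (-15, 27)) = 22.6716
d((0, 10), (12, 24)) = 18.4391
d((-15, 27), (12, 24)) = 27.1662

Closest pair: (17, 15) and (12, 24) with distance 10.2956

The closest pair is (17, 15) and (12, 24) with Euclidean distance 10.2956. For 8 points, brute-force pairwise comparison is shown above. For large n, the divide-and-conquer algorithm (sort by x, recurse on halves, check the dividing strip) achieves O(n log n).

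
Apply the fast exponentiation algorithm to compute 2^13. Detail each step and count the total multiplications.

Computing 2^13 by squaring (build up from 2^1; each line after the first costs one multiplication):

2^1 = 2
2^2 = (2^1)^2 = 2^2 = 4
2^3 = 2 * 2^2 = 2 * 4 = 8
2^6 = (2^3)^2 = 8^2 = 64
2^12 = (2^6)^2 = 64^2 = 4096
2^13 = 2 * 2^12 = 2 * 4096 = 8192

Result: 8192
Multiplications needed: 5 (5 lines after 2^1)

2^13 = 8192. Using exponentiation by squaring, this requires 5 multiplications. The key idea: if the exponent is even, square the half-power; if odd, multiply by the base once.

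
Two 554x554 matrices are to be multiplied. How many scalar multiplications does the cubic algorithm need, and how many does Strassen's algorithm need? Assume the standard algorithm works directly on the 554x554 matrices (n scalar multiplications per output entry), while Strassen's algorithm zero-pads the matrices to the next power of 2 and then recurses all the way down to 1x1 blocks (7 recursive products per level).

Matrix multiplication for 554x554 matrices:

Strassen's algorithm requires power-of-2 dimensions. Pad 554x554 to 1024x1024 (next power of 2).

Standard algorithm: 554^3 = 170031464 multiplications
Strassen's algorithm: 7^(log2(1024)) = 7^10 = 282475249 multiplications
Difference: 170031464 - 282475249 = -112443785 (Strassen uses MORE here due to padding overhead — for small or just-over-power-of-2 n, padding can outweigh the per-level savings)

Standard: 170031464 multiplications (554^3). Strassen: 282475249 multiplications (7^10, after padding to 1024x1024). Strassen reduces 8 recursive multiplications to 7 at each level.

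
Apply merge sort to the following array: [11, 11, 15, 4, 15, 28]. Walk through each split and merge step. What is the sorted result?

Merge sort trace:

Split: [11, 11, 15, 4, 15, 28] -> [11, 11, 15] and [4, 15, 28]
  Split: [11, 11, 15] -> [11] and [11, 15]
    Split: [11, 15] -> [11] and [15]
    Merge: [11] + [15] -> [11, 15]
  Merge: [11] + [11, 15] -> [11, 11, 15]
  Split: [4, 15, 28] -> [4] and [15, 28]
    Split: [15, 28] -> [15] and [28]
    Merge: [15] + [28] -> [15, 28]
  Merge: [4] + [15, 28] -> [4, 15, 28]
Merge: [11, 11, 15] + [4, 15, 28] -> [4, 11, 11, 15, 15, 28]

Final sorted array: [4, 11, 11, 15, 15, 28]

The merge sort proceeds by recursively splitting the array and merging sorted halves.
After all merges, the sorted array is [4, 11, 11, 15, 15, 28].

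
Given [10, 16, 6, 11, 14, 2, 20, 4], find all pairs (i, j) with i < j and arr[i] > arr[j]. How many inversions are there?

Finding inversions in [10, 16, 6, 11, 14, 2, 20, 4]:

(0, 2): arr[0]=10 > arr[2]=6
(0, 5): arr[0]=10 > arr[5]=2
(0, 7): arr[0]=10 > arr[7]=4
(1, 2): arr[1]=16 > arr[2]=6
(1, 3): arr[1]=16 > arr[3]=11
(1, 4): arr[1]=16 > arr[4]=14
(1, 5): arr[1]=16 > arr[5]=2
(1, 7): arr[1]=16 > arr[7]=4
(2, 5): arr[2]=6 > arr[5]=2
(2, 7): arr[2]=6 > arr[7]=4
(3, 5): arr[3]=11 > arr[5]=2
(3, 7): arr[3]=11 > arr[7]=4
(4, 5): arr[4]=14 > arr[5]=2
(4, 7): arr[4]=14 > arr[7]=4
(6, 7): arr[6]=20 > arr[7]=4

Total inversions: 15

The array has 15 inversion(s): (0,2), (0,5), (0,7), (1,2), (1,3), (1,4), (1,5), (1,7), (2,5), (2,7), (3,5), (3,7), (4,5), (4,7), (6,7). Each pair (i,j) satisfies i < j and arr[i] > arr[j].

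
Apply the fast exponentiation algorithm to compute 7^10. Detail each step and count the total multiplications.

Computing 7^10 by squaring (build up from 7^1; each line after the first costs one multiplication):

7^1 = 7
7^2 = (7^1)^2 = 7^2 = 49
7^4 = (7^2)^2 = 49^2 = 2401
7^5 = 7 * 7^4 = 7 * 2401 = 16807
7^10 = (7^5)^2 = 16807^2 = 282475249

Result: 282475249
Multiplications needed: 4 (4 lines after 7^1)

7^10 = 282475249. Using exponentiation by squaring, this requires 4 multiplications. The key idea: if the exponent is even, square the half-power; if odd, multiply by the base once.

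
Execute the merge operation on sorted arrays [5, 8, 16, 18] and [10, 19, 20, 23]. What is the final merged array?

Merging process:

Compare 5 vs 10: take 5 from left. Merged: [5]
Compare 8 vs 10: take 8 from left. Merged: [5, 8]
Compare 16 vs 10: take 10 from right. Merged: [5, 8, 10]
Compare 16 vs 19: take 16 from left. Merged: [5, 8, 10, 16]
Compare 18 vs 19: take 18 from left. Merged: [5, 8, 10, 16, 18]
Append remaining from right: [19, 20, 23]. Merged: [5, 8, 10, 16, 18, 19, 20, 23]

Final merged array: [5, 8, 10, 16, 18, 19, 20, 23]
Total comparisons: 5

The merged array is [5, 8, 10, 16, 18, 19, 20, 23], requiring 5 comparisons. The merge step runs in O(n) time where n is the total number of elements.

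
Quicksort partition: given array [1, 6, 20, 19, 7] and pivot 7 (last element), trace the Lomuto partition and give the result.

Lomuto partition with pivot = 7:

Initial array: [1, 6, 20, 19, 7]

arr[0]=1 <= 7: swap with position 0, array becomes [1, 6, 20, 19, 7]
arr[1]=6 <= 7: swap with position 1, array becomes [1, 6, 20, 19, 7]
arr[2]=20 > 7: no swap
arr[3]=19 > 7: no swap

Place pivot at position 2: [1, 6, 7, 19, 20]
Pivot position: 2

After partitioning with pivot 7, the array becomes [1, 6, 7, 19, 20]. The pivot is placed at index 2. All elements to the left of the pivot are <= 7, and all elements to the right are > 7.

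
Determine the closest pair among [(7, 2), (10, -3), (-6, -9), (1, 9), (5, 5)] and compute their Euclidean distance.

Computing all pairwise distances among 5 points:

d((7, 2), (10, -3)) = 5.831
d((7, 2), (-6, -9)) = 17.0294
d((7, 2), (1, 9)) = 9.2195
d((7, 2), (5, 5)) = 3.6056 <-- minimum
d((10, -3), (-6, -9)) = 17.088
d((10, -3), (1, 9)) = 15.0
d((10, -3), (5, 5)) = 9.434
d((-6, -9), (1, 9)) = 19.3132
d((-6, -9), (5, 5)) = 17.8045
d((1, 9), (5, 5)) = 5.6569

Closest pair: (7, 2) and (5, 5) with distance 3.6056

The closest pair is (7, 2) and (5, 5) with Euclidean distance 3.6056. For 5 points, brute-force pairwise comparison is shown above. For large n, the divide-and-conquer algorithm (sort by x, recurse on halves, check the dividing strip) achieves O(n log n).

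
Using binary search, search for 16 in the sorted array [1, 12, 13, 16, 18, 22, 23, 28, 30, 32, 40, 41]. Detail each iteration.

Binary search for 16 in [1, 12, 13, 16, 18, 22, 23, 28, 30, 32, 40, 41]:

lo=0, hi=11, mid=5, arr[mid]=22 -> 22 > 16, search left half
lo=0, hi=4, mid=2, arr[mid]=13 -> 13 < 16, search right half
lo=3, hi=4, mid=3, arr[mid]=16 -> Found target at index 3!

Binary search finds 16 at index 3 after 3 comparisons. The search repeatedly halves the search space by comparing with the middle element.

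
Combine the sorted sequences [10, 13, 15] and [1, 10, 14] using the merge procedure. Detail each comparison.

Merging process:

Compare 10 vs 1: take 1 from right. Merged: [1]
Compare 10 vs 10: take 10 from left. Merged: [1, 10]
Compare 13 vs 10: take 10 from right. Merged: [1, 10, 10]
Compare 13 vs 14: take 13 from left. Merged: [1, 10, 10, 13]
Compare 15 vs 14: take 14 from right. Merged: [1, 10, 10, 13, 14]
Append remaining from left: [15]. Merged: [1, 10, 10, 13, 14, 15]

Final merged array: [1, 10, 10, 13, 14, 15]
Total comparisons: 5

The merged array is [1, 10, 10, 13, 14, 15], requiring 5 comparisons. The merge step runs in O(n) time where n is the total number of elements.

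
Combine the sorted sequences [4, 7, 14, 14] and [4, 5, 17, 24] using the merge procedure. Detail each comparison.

Merging process:

Compare 4 vs 4: take 4 from left. Merged: [4]
Compare 7 vs 4: take 4 from right. Merged: [4, 4]
Compare 7 vs 5: take 5 from right. Merged: [4, 4, 5]
Compare 7 vs 17: take 7 from left. Merged: [4, 4, 5, 7]
Compare 14 vs 17: take 14 from left. Merged: [4, 4, 5, 7, 14]
Compare 14 vs 17: take 14 from left. Merged: [4, 4, 5, 7, 14, 14]
Append remaining from right: [17, 24]. Merged: [4, 4, 5, 7, 14, 14, 17, 24]

Final merged array: [4, 4, 5, 7, 14, 14, 17, 24]
Total comparisons: 6

The merged array is [4, 4, 5, 7, 14, 14, 17, 24], requiring 6 comparisons. The merge step runs in O(n) time where n is the total number of elements.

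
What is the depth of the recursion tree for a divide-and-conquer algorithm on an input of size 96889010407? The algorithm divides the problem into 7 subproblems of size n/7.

For divide and conquer with division factor 7:

Problem sizes at each level:
Level 0: 96889010407
Level 1: 13841287201
Level 2: 1977326743
Level 3: 282475249
Level 4: 40353607
Level 5: 5764801
Level 6: 823543
Level 7: 117649
Level 8: 16807
Level 9: 2401
Level 10: 343
Level 11: 49
Level 12: 7
Level 13: 1

The root is level 0 and the size-1 base case is level 13 (the tree spans levels 0 through 13, i.e. 14 levels counting the root), so the depth is the number of divisions: log_7(96889010407) = 13

The recursion tree depth is log_7(96889010407) = 13. At each level, the problem size is divided by 7, so it takes 13 divisions to reduce to a base case of size 1. The algorithm makes 7 recursive calls at each level.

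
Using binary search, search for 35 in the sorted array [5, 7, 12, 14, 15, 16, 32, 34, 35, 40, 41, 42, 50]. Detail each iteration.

Binary search for 35 in [5, 7, 12, 14, 15, 16, 32, 34, 35, 40, 41, 42, 50]:

lo=0, hi=12, mid=6, arr[mid]=32 -> 32 < 35, search right half
lo=7, hi=12, mid=9, arr[mid]=40 -> 40 > 35, search left half
lo=7, hi=8, mid=7, arr[mid]=34 -> 34 < 35, search right half
lo=8, hi=8, mid=8, arr[mid]=35 -> Found target at index 8!

Binary search finds 35 at index 8 after 4 comparisons. The search repeatedly halves the search space by comparing with the middle element.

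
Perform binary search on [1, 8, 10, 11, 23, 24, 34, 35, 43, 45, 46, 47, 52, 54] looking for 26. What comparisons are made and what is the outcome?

Binary search for 26 in [1, 8, 10, 11, 23, 24, 34, 35, 43, 45, 46, 47, 52, 54]:

lo=0, hi=13, mid=6, arr[mid]=34 -> 34 > 26, search left half
lo=0, hi=5, mid=2, arr[mid]=10 -> 10 < 26, search right half
lo=3, hi=5, mid=4, arr[mid]=23 -> 23 < 26, search right half
lo=5, hi=5, mid=5, arr[mid]=24 -> 24 < 26, search right half
lo=6 > hi=5, target 26 not found

Binary search determines that 26 is not in the array after 4 comparisons. The search space was exhausted without finding the target.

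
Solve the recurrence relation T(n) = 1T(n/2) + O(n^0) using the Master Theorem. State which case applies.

Master Theorem for T(n) = 1T(n/2) + O(n^0):

a = 1, b = 2, c = 0
log_b(a) = log_2(1) = 0.0000

Case 2: c = 0 = log_2(1) = 0.0000
T(n) = O(n^0 log n) = O(log n)

For T(n) = 1T(n/2) + O(n^0): log_2(1) = 0.0000. This is Case 2 of the Master Theorem (c = log_b(a), equal work at all levels), giving O(log n).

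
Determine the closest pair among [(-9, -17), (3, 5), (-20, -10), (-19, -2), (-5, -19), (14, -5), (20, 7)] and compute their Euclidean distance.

Computing all pairwise distances among 7 points:

d((-9, -17), (3, 5)) = 25.0599
d((-9, -17), (-20, -10)) = 13.0384
d((-9, -17), (-19, -2)) = 18.0278
d((-9, -17), (-5, -19)) = 4.4721 <-- minimum
d((-9, -17), (14, -5)) = 25.9422
d((-9, -17), (20, 7)) = 37.6431
d((3, 5), (-20, -10)) = 27.4591
d((3, 5), (-19, -2)) = 23.0868
d((3, 5), (-5, -19)) = 25.2982
d((3, 5), (14, -5)) = 14.8661
d((3, 5), (20, 7)) = 17.1172
d((-20, -10), (-19, -2)) = 8.0623
d((-20, -10), (-5, -19)) = 17.4929
d((-20, -10), (14, -5)) = 34.3657
d((-20, -10), (20, 7)) = 43.4626
d((-19, -2), (-5, -19)) = 22.0227
d((-19, -2), (14, -5)) = 33.1361
d((-19, -2), (20, 7)) = 40.025
d((-5, -19), (14, -5)) = 23.6008
d((-5, -19), (20, 7)) = 36.0694
d((14, -5), (20, 7)) = 13.4164

Closest pair: (-9, -17) and (-5, -19) with distance 4.4721

The closest pair is (-9, -17) and (-5, -19) with Euclidean distance 4.4721. For 7 points, brute-force pairwise comparison is shown above. For large n, the divide-and-conquer algorithm (sort by x, recurse on halves, check the dividing strip) achieves O(n log n).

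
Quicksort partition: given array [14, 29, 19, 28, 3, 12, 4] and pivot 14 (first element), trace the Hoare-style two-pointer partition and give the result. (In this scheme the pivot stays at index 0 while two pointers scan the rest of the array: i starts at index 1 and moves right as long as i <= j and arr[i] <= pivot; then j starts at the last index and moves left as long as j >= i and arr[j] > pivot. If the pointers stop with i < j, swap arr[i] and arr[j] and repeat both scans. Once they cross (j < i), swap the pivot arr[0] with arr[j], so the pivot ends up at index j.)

Hoare-style two-pointer partition with pivot = 14:

Initial array: [14, 29, 19, 28, 3, 12, 4]

Pointers start at i = 1, j = 6.
i stops at index 1 (arr[1]=29 > 14), j stops at index 6 (arr[6]=4 <= 14): swap arr[1] and arr[6], array becomes [14, 4, 19, 28, 3, 12, 29]
i stops at index 2 (arr[2]=19 > 14), j stops at index 5 (arr[5]=12 <= 14): swap arr[2] and arr[5], array becomes [14, 4, 12, 28, 3, 19, 29]
i stops at index 3 (arr[3]=28 > 14), j stops at index 4 (arr[4]=3 <= 14): swap arr[3] and arr[4], array becomes [14, 4, 12, 3, 28, 19, 29]
i ends at 4, j ends at 3: the pointers have crossed (j < i), so scanning stops.

Swap pivot arr[0] with arr[3] to place pivot at position 3: [3, 4, 12, 14, 28, 19, 29]
Pivot position: 3

After partitioning with pivot 14, the array becomes [3, 4, 12, 14, 28, 19, 29]. The pivot is placed at index 3. All elements to the left of the pivot are <= 14, and all elements to the right are > 14.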